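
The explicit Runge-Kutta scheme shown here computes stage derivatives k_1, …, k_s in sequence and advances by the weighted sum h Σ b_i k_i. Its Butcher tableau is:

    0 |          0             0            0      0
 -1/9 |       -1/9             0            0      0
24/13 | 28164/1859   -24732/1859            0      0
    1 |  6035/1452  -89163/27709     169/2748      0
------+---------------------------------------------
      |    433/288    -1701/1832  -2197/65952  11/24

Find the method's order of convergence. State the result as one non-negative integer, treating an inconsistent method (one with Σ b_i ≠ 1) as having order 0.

4

b = (433/288, -1701/1832, -2197/65952, 11/24)
c = (0, -1/9, 24/13, 1)
Ac = (0, 0, 2748/1859, 57/121)
Σ b_i: 433/288·1 + (-1701/1832)·1 + (-2197/65952)·1 + 11/24·1 = 1 ✓
b·c: (-1701/1832)·(-1/9) + (-2197/65952)·24/13 + 11/24·1 = 1/2 ✓
b·c²: (-1701/1832)·1/81 + (-2197/65952)·576/169 + 11/24·1 = 1/3 ✓
b·Ac: (-2197/65952)·2748/1859 + 11/24·57/121 = 1/6 ✓
b·c³: (-1701/1832)·(-1/729) + (-2197/65952)·13824/2197 + 11/24·1 = 1/4 ✓
b·(c∘Ac): (-2197/65952)·65952/24167 + 11/24·57/121 = 1/8 ✓
b·Ac²: (-2197/65952)·(-916/5577) + 11/24·185/1089 = 1/12 ✓
b·A²c: 11/24·1/11 = 1/24 ✓; 4 stages ⇒ order 4.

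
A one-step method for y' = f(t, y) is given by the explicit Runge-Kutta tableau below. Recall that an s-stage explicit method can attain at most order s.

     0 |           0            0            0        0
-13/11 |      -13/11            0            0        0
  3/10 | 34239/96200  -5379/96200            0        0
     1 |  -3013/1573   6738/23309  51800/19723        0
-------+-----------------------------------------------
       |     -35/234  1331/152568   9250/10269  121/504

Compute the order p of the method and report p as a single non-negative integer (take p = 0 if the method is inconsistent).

b = (-35/234, 1331/152568, 9250/10269, 121/504)
c = (0, -13/11, 3/10, 1)
Ac = (0, 0, 489/7400, 54/121)
Σ b_i: (-35/234)·1 + 1331/152568·1 + 9250/10269·1 + 121/504·1 = 1 ✓
b·c: 1331/152568·(-13/11) + 9250/10269·3/10 + 121/504·1 = 1/2 ✓
b·c²: 1331/152568·169/121 + 9250/10269·9/100 + 121/504·1 = 1/3 ✓
b·Ac: 9250/10269·489/7400 + 121/504·54/121 = 1/6 ✓
b·c³: 1331/152568·(-2197/1331) + 9250/10269·27/1000 + 121/504·1 = 1/4 ✓
b·(c∘Ac): 9250/10269·1467/74000 + 121/504·54/121 = 1/8 ✓
b·Ac²: 9250/10269·(-6357/81400) + 121/504·852/1331 = 1/12 ✓
b·A²c: 121/504·21/121 = 1/24 ✓; 4 stages ⇒ order 4.

4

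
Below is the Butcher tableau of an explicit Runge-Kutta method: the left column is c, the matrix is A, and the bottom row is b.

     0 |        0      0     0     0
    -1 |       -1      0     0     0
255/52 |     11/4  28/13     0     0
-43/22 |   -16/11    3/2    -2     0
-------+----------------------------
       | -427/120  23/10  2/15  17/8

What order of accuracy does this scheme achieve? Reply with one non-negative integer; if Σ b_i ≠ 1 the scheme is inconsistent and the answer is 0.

1

b = (-427/120, 23/10, 2/15, 17/8)
c = (0, -1, 255/52, -43/22)
Ac = (0, 0, -28/13, -147/13)
Σ b_i: (-427/120)·1 + 23/10·1 + 2/15·1 + 17/8·1 = 1 ✓
b·c: 23/10·(-1) + 2/15·255/52 + 17/8·(-43/22) = -66347/11440 ≠ 1/2 ⇒ order 1.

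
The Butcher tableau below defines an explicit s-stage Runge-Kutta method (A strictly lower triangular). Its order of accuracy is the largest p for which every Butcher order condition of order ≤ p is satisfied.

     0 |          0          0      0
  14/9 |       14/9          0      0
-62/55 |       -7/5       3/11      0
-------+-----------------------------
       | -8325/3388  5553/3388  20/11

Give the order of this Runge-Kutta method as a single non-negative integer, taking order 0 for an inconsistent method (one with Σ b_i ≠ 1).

2

b = (-8325/3388, 5553/3388, 20/11)
c = (0, 14/9, -62/55)
Ac = (0, 0, 14/33)
Σ b_i: (-8325/3388)·1 + 5553/3388·1 + 20/11·1 = 1 ✓
b·c: 5553/3388·14/9 + 20/11·(-62/55) = 1/2 ✓
b·c²: 5553/3388·196/81 + 20/11·3844/3025 = 375929/59895 ≠ 1/3 ⇒ order 2.
b·Ac: 20/11·14/33 = 280/363 ≠ 1/6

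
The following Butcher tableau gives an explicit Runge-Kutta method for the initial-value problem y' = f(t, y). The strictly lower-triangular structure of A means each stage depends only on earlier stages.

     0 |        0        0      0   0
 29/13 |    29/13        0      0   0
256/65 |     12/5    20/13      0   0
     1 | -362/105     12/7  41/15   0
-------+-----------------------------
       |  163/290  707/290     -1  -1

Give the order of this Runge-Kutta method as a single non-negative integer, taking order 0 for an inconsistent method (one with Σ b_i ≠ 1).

2

b = (163/290, 707/290, -1, -1)
c = (0, 29/13, 256/65, 1)
Ac = (0, 0, 580/169, 99572/6825)
Σ b_i: 163/290·1 + 707/290·1 + (-1)·1 + (-1)·1 = 1 ✓
b·c: 707/290·29/13 + (-1)·256/65 + (-1)·1 = 1/2 ✓
b·c²: 707/290·841/169 + (-1)·65536/4225 + (-1)·1 = -37007/8450 ≠ 1/3 ⇒ order 2.
b·Ac: (-1)·580/169 + (-1)·99572/6825 = -1598936/88725 ≠ 1/6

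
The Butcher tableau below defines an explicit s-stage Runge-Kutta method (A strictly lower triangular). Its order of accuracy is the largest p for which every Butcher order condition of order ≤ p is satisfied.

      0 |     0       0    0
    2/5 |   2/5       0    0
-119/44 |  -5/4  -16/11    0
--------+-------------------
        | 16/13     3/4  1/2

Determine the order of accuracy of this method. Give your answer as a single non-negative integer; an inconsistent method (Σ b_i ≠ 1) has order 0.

b = (16/13, 3/4, 1/2)
c = (0, 2/5, -119/44)
Ac = (0, 0, -32/55)
Σ b_i: 16/13·1 + 3/4·1 + 1/2·1 = 129/52 ≠ 1 ⇒ order 0.

0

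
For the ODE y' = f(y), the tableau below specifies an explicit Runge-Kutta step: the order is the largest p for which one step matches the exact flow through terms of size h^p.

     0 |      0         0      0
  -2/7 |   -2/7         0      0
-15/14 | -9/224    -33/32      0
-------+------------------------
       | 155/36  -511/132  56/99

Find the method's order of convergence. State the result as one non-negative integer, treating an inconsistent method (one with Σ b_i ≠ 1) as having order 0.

b = (155/36, -511/132, 56/99)
c = (0, -2/7, -15/14)
Ac = (0, 0, 33/112)
Σ b_i: 155/36·1 + (-511/132)·1 + 56/99·1 = 1 ✓
b·c: (-511/132)·(-2/7) + 56/99·(-15/14) = 1/2 ✓
b·c²: (-511/132)·4/49 + 56/99·225/196 = 1/3 ✓
b·Ac: 56/99·33/112 = 1/6 ✓; 3 stages ⇒ order 3.

3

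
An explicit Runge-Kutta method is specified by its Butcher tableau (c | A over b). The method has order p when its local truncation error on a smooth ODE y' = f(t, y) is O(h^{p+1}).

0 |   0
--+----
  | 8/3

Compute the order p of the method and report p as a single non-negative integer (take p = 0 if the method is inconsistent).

b = (8/3)
c = (0)
Σ b_i: 8/3·1 = 8/3 ≠ 1 ⇒ order 0.

0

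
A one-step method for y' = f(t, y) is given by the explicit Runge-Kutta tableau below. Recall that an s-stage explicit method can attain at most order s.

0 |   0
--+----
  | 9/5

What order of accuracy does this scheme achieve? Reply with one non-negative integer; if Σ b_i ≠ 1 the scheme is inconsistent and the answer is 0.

b = (9/5)
c = (0)
Σ b_i: 9/5·1 = 9/5 ≠ 1 ⇒ order 0.

0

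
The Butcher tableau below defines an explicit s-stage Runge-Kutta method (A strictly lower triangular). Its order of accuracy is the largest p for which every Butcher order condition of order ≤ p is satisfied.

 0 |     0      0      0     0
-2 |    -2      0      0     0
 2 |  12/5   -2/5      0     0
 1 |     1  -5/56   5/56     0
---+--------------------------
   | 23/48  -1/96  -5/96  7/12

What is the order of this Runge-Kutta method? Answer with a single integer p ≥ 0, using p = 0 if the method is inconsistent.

b = (23/48, -1/96, -5/96, 7/12)
c = (0, -2, 2, 1)
Ac = (0, 0, 4/5, 5/14)
Σ b_i: 23/48·1 + (-1/96)·1 + (-5/96)·1 + 7/12·1 = 1 ✓
b·c: (-1/96)·(-2) + (-5/96)·2 + 7/12·1 = 1/2 ✓
b·c²: (-1/96)·4 + (-5/96)·4 + 7/12·1 = 1/3 ✓
b·Ac: (-5/96)·4/5 + 7/12·5/14 = 1/6 ✓
b·c³: (-1/96)·(-8) + (-5/96)·8 + 7/12·1 = 1/4 ✓
b·(c∘Ac): (-5/96)·8/5 + 7/12·5/14 = 1/8 ✓
b·Ac²: (-5/96)·(-8/5) = 1/12 ✓
b·A²c: 7/12·1/14 = 1/24 ✓; 4 stages ⇒ order 4.

4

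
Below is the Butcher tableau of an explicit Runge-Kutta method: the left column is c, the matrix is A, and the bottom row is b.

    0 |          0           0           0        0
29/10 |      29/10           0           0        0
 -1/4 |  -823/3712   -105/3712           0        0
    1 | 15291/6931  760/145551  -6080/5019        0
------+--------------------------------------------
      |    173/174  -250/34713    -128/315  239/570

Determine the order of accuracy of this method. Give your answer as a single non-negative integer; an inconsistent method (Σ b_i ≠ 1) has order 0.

4

b = (173/174, -250/34713, -128/315, 239/570)
c = (0, 29/10, -1/4, 1)
Ac = (0, 0, -21/256, 76/239)
Σ b_i: 173/174·1 + (-250/34713)·1 + (-128/315)·1 + 239/570·1 = 1 ✓
b·c: (-250/34713)·29/10 + (-128/315)·(-1/4) + 239/570·1 = 1/2 ✓
b·c²: (-250/34713)·841/100 + (-128/315)·1/16 + 239/570·1 = 1/3 ✓
b·Ac: (-128/315)·(-21/256) + 239/570·76/239 = 1/6 ✓
b·c³: (-250/34713)·24389/1000 + (-128/315)·(-1/64) + 239/570·1 = 1/4 ✓
b·(c∘Ac): (-128/315)·21/1024 + 239/570·76/239 = 1/8 ✓
b·Ac²: (-128/315)·(-609/2560) + 239/570·(-38/1195) = 1/12 ✓
b·A²c: 239/570·95/956 = 1/24 ✓; 4 stages ⇒ order 4.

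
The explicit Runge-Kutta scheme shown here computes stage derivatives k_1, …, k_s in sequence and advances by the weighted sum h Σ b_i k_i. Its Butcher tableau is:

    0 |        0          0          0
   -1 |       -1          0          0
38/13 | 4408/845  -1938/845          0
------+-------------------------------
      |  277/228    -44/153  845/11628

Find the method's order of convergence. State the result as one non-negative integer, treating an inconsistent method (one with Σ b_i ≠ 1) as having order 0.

b = (277/228, -44/153, 845/11628)
c = (0, -1, 38/13)
Ac = (0, 0, 1938/845)
Σ b_i: 277/228·1 + (-44/153)·1 + 845/11628·1 = 1 ✓
b·c: (-44/153)·(-1) + 845/11628·38/13 = 1/2 ✓
b·c²: (-44/153)·1 + 845/11628·1444/169 = 1/3 ✓
b·Ac: 845/11628·1938/845 = 1/6 ✓; 3 stages ⇒ order 3.

3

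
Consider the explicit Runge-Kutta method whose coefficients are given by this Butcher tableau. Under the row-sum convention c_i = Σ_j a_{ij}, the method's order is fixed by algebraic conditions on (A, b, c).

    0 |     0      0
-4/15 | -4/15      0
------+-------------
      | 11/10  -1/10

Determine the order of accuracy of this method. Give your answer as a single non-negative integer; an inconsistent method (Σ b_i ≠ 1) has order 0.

b = (11/10, -1/10)
c = (0, -4/15)
Σ b_i: 11/10·1 + (-1/10)·1 = 1 ✓
b·c: (-1/10)·(-4/15) = 2/75 ≠ 1/2 ⇒ order 1.

1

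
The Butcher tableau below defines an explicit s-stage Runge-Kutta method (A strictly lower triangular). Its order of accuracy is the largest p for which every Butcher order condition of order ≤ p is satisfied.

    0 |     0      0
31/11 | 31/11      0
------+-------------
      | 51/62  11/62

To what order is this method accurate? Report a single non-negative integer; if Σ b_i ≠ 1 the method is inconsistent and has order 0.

2

b = (51/62, 11/62)
c = (0, 31/11)
Σ b_i: 51/62·1 + 11/62·1 = 1 ✓
b·c: 11/62·31/11 = 1/2 ✓; 2 stages ⇒ order 2.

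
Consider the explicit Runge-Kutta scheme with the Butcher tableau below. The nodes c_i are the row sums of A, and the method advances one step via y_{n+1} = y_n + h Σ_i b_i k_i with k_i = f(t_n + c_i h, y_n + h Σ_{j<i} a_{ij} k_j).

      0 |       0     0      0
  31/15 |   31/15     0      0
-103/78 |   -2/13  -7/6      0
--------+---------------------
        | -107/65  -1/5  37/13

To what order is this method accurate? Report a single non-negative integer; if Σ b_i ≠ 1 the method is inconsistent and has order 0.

1

b = (-107/65, -1/5, 37/13)
c = (0, 31/15, -103/78)
Ac = (0, 0, -217/90)
Σ b_i: (-107/65)·1 + (-1/5)·1 + 37/13·1 = 1 ✓
b·c: (-1/5)·31/15 + 37/13·(-103/78) = -35251/8450 ≠ 1/2 ⇒ order 1.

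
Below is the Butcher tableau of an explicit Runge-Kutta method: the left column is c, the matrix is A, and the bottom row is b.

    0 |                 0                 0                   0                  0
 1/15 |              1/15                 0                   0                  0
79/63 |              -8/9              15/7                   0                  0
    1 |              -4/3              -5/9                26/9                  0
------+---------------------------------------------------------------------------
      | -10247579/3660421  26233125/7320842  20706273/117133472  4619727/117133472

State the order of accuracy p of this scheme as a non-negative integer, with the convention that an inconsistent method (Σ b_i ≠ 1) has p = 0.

3

b = (-10247579/3660421, 26233125/7320842, 20706273/117133472, 4619727/117133472)
c = (0, 1/15, 79/63, 1)
Ac = (0, 0, 1/7, 2033/567)
Σ b_i: (-10247579/3660421)·1 + 26233125/7320842·1 + 20706273/117133472·1 + 4619727/117133472·1 = 1 ✓
b·c: 26233125/7320842·1/15 + 20706273/117133472·79/63 + 4619727/117133472·1 = 1/2 ✓
b·c²: 26233125/7320842·1/225 + 20706273/117133472·6241/3969 + 4619727/117133472·1 = 1/3 ✓
b·Ac: 20706273/117133472·1/7 + 4619727/117133472·2033/567 = 1/6 ✓
b·c³: 26233125/7320842·1/3375 + 20706273/117133472·493039/250047 + 4619727/117133472·1 = 179441389/461213046 ≠ 1/4 ⇒ order 3.
b·(c∘Ac): 20706273/117133472·79/441 + 4619727/117133472·2033/567 = 1900640/10981263 ≠ 1/8
b·Ac²: 20706273/117133472·1/105 + 4619727/117133472·810889/178605 = 5001729071/27672782760 ≠ 1/12
b·A²c: 4619727/117133472·26/63 = 953277/58566736 ≠ 1/24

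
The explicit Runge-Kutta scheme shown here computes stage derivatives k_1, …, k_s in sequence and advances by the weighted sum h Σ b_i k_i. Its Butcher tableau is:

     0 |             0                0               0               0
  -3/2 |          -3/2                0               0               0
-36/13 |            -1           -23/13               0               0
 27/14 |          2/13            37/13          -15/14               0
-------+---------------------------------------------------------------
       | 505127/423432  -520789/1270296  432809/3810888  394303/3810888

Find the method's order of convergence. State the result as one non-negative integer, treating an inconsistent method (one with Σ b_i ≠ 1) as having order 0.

3

b = (505127/423432, -520789/1270296, 432809/3810888, 394303/3810888)
c = (0, -3/2, -36/13, 27/14)
Ac = (0, 0, 69/26, -237/182)
Σ b_i: 505127/423432·1 + (-520789/1270296)·1 + 432809/3810888·1 + 394303/3810888·1 = 1 ✓
b·c: (-520789/1270296)·(-3/2) + 432809/3810888·(-36/13) + 394303/3810888·27/14 = 1/2 ✓
b·c²: (-520789/1270296)·9/4 + 432809/3810888·1296/169 + 394303/3810888·729/196 = 1/3 ✓
b·Ac: 432809/3810888·69/26 + 394303/3810888·(-237/182) = 1/6 ✓
b·c³: (-520789/1270296)·(-27/8) + 432809/3810888·(-46656/2197) + 394303/3810888·19683/2744 = -47093/164668 ≠ 1/4 ⇒ order 3.
b·(c∘Ac): 432809/3810888·(-1242/169) + 394303/3810888·(-6399/2548) = -617927/564576 ≠ 1/8
b·Ac²: 432809/3810888·(-207/52) + 394303/3810888·(-8577/4732) = -391221/611624 ≠ 1/12
b·A²c: 394303/3810888·(-1035/364) = -498295/1693728 ≠ 1/24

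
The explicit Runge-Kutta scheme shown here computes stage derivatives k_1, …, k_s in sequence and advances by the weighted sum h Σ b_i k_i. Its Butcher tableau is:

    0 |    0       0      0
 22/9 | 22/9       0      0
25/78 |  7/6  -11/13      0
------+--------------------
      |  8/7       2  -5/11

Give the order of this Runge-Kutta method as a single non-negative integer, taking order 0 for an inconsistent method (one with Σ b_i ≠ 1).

b = (8/7, 2, -5/11)
c = (0, 22/9, 25/78)
Ac = (0, 0, -242/117)
Σ b_i: 8/7·1 + 2·1 + (-5/11)·1 = 207/77 ≠ 1 ⇒ order 0.

0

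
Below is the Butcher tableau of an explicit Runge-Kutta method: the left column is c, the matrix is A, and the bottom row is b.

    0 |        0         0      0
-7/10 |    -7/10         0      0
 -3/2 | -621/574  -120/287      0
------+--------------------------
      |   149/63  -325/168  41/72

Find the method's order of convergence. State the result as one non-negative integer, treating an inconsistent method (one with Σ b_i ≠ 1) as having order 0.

b = (149/63, -325/168, 41/72)
c = (0, -7/10, -3/2)
Ac = (0, 0, 12/41)
Σ b_i: 149/63·1 + (-325/168)·1 + 41/72·1 = 1 ✓
b·c: (-325/168)·(-7/10) + 41/72·(-3/2) = 1/2 ✓
b·c²: (-325/168)·49/100 + 41/72·9/4 = 1/3 ✓
b·Ac: 41/72·12/41 = 1/6 ✓; 3 stages ⇒ order 3.

3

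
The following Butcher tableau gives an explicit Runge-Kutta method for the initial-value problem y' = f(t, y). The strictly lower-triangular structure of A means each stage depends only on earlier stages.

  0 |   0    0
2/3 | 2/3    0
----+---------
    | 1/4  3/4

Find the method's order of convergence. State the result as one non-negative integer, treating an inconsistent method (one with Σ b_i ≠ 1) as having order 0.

2

b = (1/4, 3/4)
c = (0, 2/3)
Σ b_i: 1/4·1 + 3/4·1 = 1 ✓
b·c: 3/4·2/3 = 1/2 ✓; 2 stages ⇒ order 2.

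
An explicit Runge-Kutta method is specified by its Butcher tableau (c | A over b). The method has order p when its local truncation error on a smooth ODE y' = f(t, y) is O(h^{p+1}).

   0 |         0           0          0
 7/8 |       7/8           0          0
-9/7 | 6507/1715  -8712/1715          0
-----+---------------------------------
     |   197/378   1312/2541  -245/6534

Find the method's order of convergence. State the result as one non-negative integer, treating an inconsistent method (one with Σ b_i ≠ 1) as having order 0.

b = (197/378, 1312/2541, -245/6534)
c = (0, 7/8, -9/7)
Ac = (0, 0, -1089/245)
Σ b_i: 197/378·1 + 1312/2541·1 + (-245/6534)·1 = 1 ✓
b·c: 1312/2541·7/8 + (-245/6534)·(-9/7) = 1/2 ✓
b·c²: 1312/2541·49/64 + (-245/6534)·81/49 = 1/3 ✓
b·Ac: (-245/6534)·(-1089/245) = 1/6 ✓; 3 stages ⇒ order 3.

3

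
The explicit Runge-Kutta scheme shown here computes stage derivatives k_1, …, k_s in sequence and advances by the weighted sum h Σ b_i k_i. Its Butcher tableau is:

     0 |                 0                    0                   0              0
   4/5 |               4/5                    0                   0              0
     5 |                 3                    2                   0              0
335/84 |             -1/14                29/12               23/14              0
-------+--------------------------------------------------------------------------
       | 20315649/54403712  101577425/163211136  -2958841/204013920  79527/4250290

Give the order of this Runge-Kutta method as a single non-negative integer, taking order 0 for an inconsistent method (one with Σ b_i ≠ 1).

3

b = (20315649/54403712, 101577425/163211136, -2958841/204013920, 79527/4250290)
c = (0, 4/5, 5, 335/84)
Ac = (0, 0, 8/5, 2131/210)
Σ b_i: 20315649/54403712·1 + 101577425/163211136·1 + (-2958841/204013920)·1 + 79527/4250290·1 = 1 ✓
b·c: 101577425/163211136·4/5 + (-2958841/204013920)·5 + 79527/4250290·335/84 = 1/2 ✓
b·c²: 101577425/163211136·16/25 + (-2958841/204013920)·25 + 79527/4250290·112225/7056 = 1/3 ✓
b·Ac: (-2958841/204013920)·8/5 + 79527/4250290·2131/210 = 1/6 ✓
b·c³: 101577425/163211136·64/125 + (-2958841/204013920)·125 + 79527/4250290·37595375/592704 = -5267930257/17137169280 ≠ 1/4 ⇒ order 3.
b·(c∘Ac): (-2958841/204013920)·8 + 79527/4250290·142777/3528 = 21802331/34002320 ≠ 1/8
b·Ac²: (-2958841/204013920)·32/25 + 79527/4250290·44749/1050 = 19862321/25501740 ≠ 1/12
b·A²c: 79527/4250290·92/35 = 522606/10625725 ≠ 1/24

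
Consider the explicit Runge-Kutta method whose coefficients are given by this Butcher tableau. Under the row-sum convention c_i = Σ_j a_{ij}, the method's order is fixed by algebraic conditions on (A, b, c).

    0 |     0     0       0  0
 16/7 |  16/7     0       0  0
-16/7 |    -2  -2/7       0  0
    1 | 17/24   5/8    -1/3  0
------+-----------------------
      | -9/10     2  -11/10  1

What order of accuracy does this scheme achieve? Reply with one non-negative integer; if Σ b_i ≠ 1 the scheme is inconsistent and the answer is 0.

b = (-9/10, 2, -11/10, 1)
c = (0, 16/7, -16/7, 1)
Ac = (0, 0, -32/49, 46/21)
Σ b_i: (-9/10)·1 + 2·1 + (-11/10)·1 + 1·1 = 1 ✓
b·c: 2·16/7 + (-11/10)·(-16/7) + 1·1 = 283/35 ≠ 1/2 ⇒ order 1.

1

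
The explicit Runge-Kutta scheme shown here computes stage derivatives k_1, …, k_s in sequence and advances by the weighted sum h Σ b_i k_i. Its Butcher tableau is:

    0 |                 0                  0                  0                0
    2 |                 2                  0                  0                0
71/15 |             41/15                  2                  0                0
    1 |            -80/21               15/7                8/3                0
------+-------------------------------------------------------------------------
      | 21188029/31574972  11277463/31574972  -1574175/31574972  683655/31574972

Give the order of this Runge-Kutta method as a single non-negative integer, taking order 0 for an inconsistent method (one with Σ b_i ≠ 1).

3

b = (21188029/31574972, 11277463/31574972, -1574175/31574972, 683655/31574972)
c = (0, 2, 71/15, 1)
Ac = (0, 0, 4, 5326/315)
Σ b_i: 21188029/31574972·1 + 11277463/31574972·1 + (-1574175/31574972)·1 + 683655/31574972·1 = 1 ✓
b·c: 11277463/31574972·2 + (-1574175/31574972)·71/15 + 683655/31574972·1 = 1/2 ✓
b·c²: 11277463/31574972·4 + (-1574175/31574972)·5041/225 + 683655/31574972·1 = 1/3 ✓
b·Ac: (-1574175/31574972)·4 + 683655/31574972·5326/315 = 1/6 ✓
b·c³: 11277463/31574972·8 + (-1574175/31574972)·357911/3375 + 683655/31574972·1 = -855385706/355218435 ≠ 1/4 ⇒ order 3.
b·(c∘Ac): (-1574175/31574972)·284/15 + 683655/31574972·5326/315 = -27367777/47362458 ≠ 1/8
b·Ac²: (-1574175/31574972)·8 + 683655/31574972·322796/4725 = 383755439/355218435 ≠ 1/12
b·A²c: 683655/31574972·32/3 = 1823080/7893743 ≠ 1/24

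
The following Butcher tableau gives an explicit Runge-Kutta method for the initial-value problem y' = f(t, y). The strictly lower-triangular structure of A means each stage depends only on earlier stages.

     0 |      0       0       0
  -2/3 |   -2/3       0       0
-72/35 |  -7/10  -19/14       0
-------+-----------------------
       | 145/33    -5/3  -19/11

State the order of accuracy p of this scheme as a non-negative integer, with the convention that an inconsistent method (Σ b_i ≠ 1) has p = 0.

b = (145/33, -5/3, -19/11)
c = (0, -2/3, -72/35)
Ac = (0, 0, 19/21)
Σ b_i: 145/33·1 + (-5/3)·1 + (-19/11)·1 = 1 ✓
b·c: (-5/3)·(-2/3) + (-19/11)·(-72/35) = 16162/3465 ≠ 1/2 ⇒ order 1.

1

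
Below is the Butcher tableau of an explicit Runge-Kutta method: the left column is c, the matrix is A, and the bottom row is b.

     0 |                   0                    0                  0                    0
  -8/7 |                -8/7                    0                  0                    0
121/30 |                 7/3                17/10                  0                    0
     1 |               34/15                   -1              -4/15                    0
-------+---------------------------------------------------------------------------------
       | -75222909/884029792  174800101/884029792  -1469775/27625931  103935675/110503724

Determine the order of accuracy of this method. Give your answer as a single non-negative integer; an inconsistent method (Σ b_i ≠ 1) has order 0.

b = (-75222909/884029792, 174800101/884029792, -1469775/27625931, 103935675/110503724)
c = (0, -8/7, 121/30, 1)
Ac = (0, 0, -68/35, 106/1575)
Σ b_i: (-75222909/884029792)·1 + 174800101/884029792·1 + (-1469775/27625931)·1 + 103935675/110503724·1 = 1 ✓
b·c: 174800101/884029792·(-8/7) + (-1469775/27625931)·121/30 + 103935675/110503724·1 = 1/2 ✓
b·c²: 174800101/884029792·64/49 + (-1469775/27625931)·14641/900 + 103935675/110503724·1 = 1/3 ✓
b·Ac: (-1469775/27625931)·(-68/35) + 103935675/110503724·106/1575 = 1/6 ✓
b·c³: 174800101/884029792·(-512/343) + (-1469775/27625931)·1771561/27000 + 103935675/110503724·1 = -198089421409/69617346120 ≠ 1/4 ⇒ order 3.
b·(c∘Ac): (-1469775/27625931)·(-4114/525) + 103935675/110503724·106/1575 = 79597175/165755586 ≠ 1/8
b·Ac²: (-1469775/27625931)·544/245 + 103935675/110503724·(-933409/165375) = -26985931969/4972667580 ≠ 1/12
b·A²c: 103935675/110503724·272/525 = 94235012/193381517 ≠ 1/24

3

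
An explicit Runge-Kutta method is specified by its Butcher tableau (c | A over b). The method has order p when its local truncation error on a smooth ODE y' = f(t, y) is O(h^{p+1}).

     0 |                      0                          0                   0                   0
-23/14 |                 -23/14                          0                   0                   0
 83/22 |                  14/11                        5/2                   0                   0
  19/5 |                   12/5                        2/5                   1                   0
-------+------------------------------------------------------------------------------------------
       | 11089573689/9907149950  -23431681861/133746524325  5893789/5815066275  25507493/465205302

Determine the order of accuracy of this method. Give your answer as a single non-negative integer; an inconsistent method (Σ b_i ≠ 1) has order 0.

b = (11089573689/9907149950, -23431681861/133746524325, 5893789/5815066275, 25507493/465205302)
c = (0, -23/14, 83/22, 19/5)
Ac = (0, 0, -115/28, 2399/770)
Σ b_i: 11089573689/9907149950·1 + (-23431681861/133746524325)·1 + 5893789/5815066275·1 + 25507493/465205302·1 = 1 ✓
b·c: (-23431681861/133746524325)·(-23/14) + 5893789/5815066275·83/22 + 25507493/465205302·19/5 = 1/2 ✓
b·c²: (-23431681861/133746524325)·529/196 + 5893789/5815066275·6889/484 + 25507493/465205302·361/25 = 1/3 ✓
b·Ac: 5893789/5815066275·(-115/28) + 25507493/465205302·2399/770 = 1/6 ✓
b·c³: (-23431681861/133746524325)·(-12167/2744) + 5893789/5815066275·571787/10648 + 25507493/465205302·6859/125 = 636799679707/165837075250 ≠ 1/4 ⇒ order 3.
b·(c∘Ac): 5893789/5815066275·(-9545/616) + 25507493/465205302·45581/3850 = 68759329117/108547903800 ≠ 1/8
b·Ac²: 5893789/5815066275·2645/392 + 25507493/465205302·1815823/118580 = 5053500866/5970134709 ≠ 1/12
b·A²c: 25507493/465205302·(-115/28) = -2933361695/13025748456 ≠ 1/24

3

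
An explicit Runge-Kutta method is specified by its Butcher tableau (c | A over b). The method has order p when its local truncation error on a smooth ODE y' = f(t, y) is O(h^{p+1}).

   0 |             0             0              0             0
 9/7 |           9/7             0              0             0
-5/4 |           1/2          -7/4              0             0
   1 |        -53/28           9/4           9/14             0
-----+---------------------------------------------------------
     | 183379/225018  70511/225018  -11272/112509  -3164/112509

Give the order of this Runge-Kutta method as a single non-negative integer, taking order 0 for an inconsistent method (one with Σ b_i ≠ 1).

3

b = (183379/225018, 70511/225018, -11272/112509, -3164/112509)
c = (0, 9/7, -5/4, 1)
Ac = (0, 0, -9/4, 117/56)
Σ b_i: 183379/225018·1 + 70511/225018·1 + (-11272/112509)·1 + (-3164/112509)·1 = 1 ✓
b·c: 70511/225018·9/7 + (-11272/112509)·(-5/4) + (-3164/112509)·1 = 1/2 ✓
b·c²: 70511/225018·81/49 + (-11272/112509)·25/16 + (-3164/112509)·1 = 1/3 ✓
b·Ac: (-11272/112509)·(-9/4) + (-3164/112509)·117/56 = 1/6 ✓
b·c³: 70511/225018·729/343 + (-11272/112509)·(-125/64) + (-3164/112509)·1 = 583535/700056 ≠ 1/4 ⇒ order 3.
b·(c∘Ac): (-11272/112509)·45/16 + (-3164/112509)·117/56 = -473/1389 ≠ 1/8
b·Ac²: (-11272/112509)·(-81/28) + (-3164/112509)·7407/1568 = 109897/700056 ≠ 1/12
b·A²c: (-3164/112509)·(-81/56) = 113/2778 ≠ 1/24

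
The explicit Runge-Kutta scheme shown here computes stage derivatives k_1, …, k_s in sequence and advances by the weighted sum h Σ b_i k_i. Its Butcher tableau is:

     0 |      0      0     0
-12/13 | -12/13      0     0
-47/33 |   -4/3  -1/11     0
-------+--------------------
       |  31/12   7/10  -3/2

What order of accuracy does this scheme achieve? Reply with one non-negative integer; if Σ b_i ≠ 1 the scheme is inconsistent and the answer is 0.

0

b = (31/12, 7/10, -3/2)
c = (0, -12/13, -47/33)
Ac = (0, 0, 12/143)
Σ b_i: 31/12·1 + 7/10·1 + (-3/2)·1 = 107/60 ≠ 1 ⇒ order 0.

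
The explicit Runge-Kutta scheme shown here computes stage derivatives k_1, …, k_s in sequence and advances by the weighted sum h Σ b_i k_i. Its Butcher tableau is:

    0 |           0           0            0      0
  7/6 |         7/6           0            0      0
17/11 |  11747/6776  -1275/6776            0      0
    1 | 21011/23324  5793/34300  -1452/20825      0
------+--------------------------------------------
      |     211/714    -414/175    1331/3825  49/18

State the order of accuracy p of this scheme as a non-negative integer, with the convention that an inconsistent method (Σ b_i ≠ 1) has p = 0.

4

b = (211/714, -414/175, 1331/3825, 49/18)
c = (0, 7/6, 17/11, 1)
Ac = (0, 0, -425/1936, 5/56)
Σ b_i: 211/714·1 + (-414/175)·1 + 1331/3825·1 + 49/18·1 = 1 ✓
b·c: (-414/175)·7/6 + 1331/3825·17/11 + 49/18·1 = 1/2 ✓
b·c²: (-414/175)·49/36 + 1331/3825·289/121 + 49/18·1 = 1/3 ✓
b·Ac: 1331/3825·(-425/1936) + 49/18·5/56 = 1/6 ✓
b·c³: (-414/175)·343/216 + 1331/3825·4913/1331 + 49/18·1 = 1/4 ✓
b·(c∘Ac): 1331/3825·(-7225/21296) + 49/18·5/56 = 1/8 ✓
b·Ac²: 1331/3825·(-2975/11616) + 49/18·149/2352 = 1/12 ✓
b·A²c: 49/18·3/196 = 1/24 ✓; 4 stages ⇒ order 4.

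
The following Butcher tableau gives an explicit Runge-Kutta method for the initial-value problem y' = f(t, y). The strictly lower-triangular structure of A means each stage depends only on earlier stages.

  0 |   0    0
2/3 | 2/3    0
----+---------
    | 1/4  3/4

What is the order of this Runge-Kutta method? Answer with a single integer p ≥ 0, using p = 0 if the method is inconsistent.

b = (1/4, 3/4)
c = (0, 2/3)
Σ b_i: 1/4·1 + 3/4·1 = 1 ✓
b·c: 3/4·2/3 = 1/2 ✓; 2 stages ⇒ order 2.

2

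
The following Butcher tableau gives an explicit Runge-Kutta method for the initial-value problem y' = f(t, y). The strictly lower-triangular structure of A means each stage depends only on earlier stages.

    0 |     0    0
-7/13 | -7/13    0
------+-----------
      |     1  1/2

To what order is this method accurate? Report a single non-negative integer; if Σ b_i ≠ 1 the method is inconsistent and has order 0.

b = (1, 1/2)
c = (0, -7/13)
Σ b_i: 1·1 + 1/2·1 = 3/2 ≠ 1 ⇒ order 0.

0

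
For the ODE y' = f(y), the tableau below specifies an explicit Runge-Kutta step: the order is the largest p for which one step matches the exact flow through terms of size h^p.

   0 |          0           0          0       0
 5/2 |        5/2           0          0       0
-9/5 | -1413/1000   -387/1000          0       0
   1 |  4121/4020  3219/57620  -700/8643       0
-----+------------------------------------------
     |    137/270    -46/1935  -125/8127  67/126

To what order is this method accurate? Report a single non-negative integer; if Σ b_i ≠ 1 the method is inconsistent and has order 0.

4

b = (137/270, -46/1935, -125/8127, 67/126)
c = (0, 5/2, -9/5, 1)
Ac = (0, 0, -387/400, 153/536)
Σ b_i: 137/270·1 + (-46/1935)·1 + (-125/8127)·1 + 67/126·1 = 1 ✓
b·c: (-46/1935)·5/2 + (-125/8127)·(-9/5) + 67/126·1 = 1/2 ✓
b·c²: (-46/1935)·25/4 + (-125/8127)·81/25 + 67/126·1 = 1/3 ✓
b·Ac: (-125/8127)·(-387/400) + 67/126·153/536 = 1/6 ✓
b·c³: (-46/1935)·125/8 + (-125/8127)·(-729/125) + 67/126·1 = 1/4 ✓
b·(c∘Ac): (-125/8127)·3483/2000 + 67/126·153/536 = 1/8 ✓
b·Ac²: (-125/8127)·(-387/160) + 67/126·93/1072 = 1/12 ✓
b·A²c: 67/126·21/268 = 1/24 ✓; 4 stages ⇒ order 4.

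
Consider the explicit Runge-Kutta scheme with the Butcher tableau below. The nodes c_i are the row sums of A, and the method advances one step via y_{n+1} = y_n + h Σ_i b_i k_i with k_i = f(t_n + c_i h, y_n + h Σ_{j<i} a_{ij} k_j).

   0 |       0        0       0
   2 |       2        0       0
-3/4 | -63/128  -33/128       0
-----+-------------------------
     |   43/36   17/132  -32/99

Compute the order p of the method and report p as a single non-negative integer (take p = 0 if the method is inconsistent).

3

b = (43/36, 17/132, -32/99)
c = (0, 2, -3/4)
Ac = (0, 0, -33/64)
Σ b_i: 43/36·1 + 17/132·1 + (-32/99)·1 = 1 ✓
b·c: 17/132·2 + (-32/99)·(-3/4) = 1/2 ✓
b·c²: 17/132·4 + (-32/99)·9/16 = 1/3 ✓
b·Ac: (-32/99)·(-33/64) = 1/6 ✓; 3 stages ⇒ order 3.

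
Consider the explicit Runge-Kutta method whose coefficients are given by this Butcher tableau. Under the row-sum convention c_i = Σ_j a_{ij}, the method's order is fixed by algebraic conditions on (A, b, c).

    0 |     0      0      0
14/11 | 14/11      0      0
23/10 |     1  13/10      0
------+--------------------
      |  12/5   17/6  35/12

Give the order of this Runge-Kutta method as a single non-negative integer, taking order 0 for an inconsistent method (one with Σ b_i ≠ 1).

b = (12/5, 17/6, 35/12)
c = (0, 14/11, 23/10)
Ac = (0, 0, 91/55)
Σ b_i: 12/5·1 + 17/6·1 + 35/12·1 = 163/20 ≠ 1 ⇒ order 0.

0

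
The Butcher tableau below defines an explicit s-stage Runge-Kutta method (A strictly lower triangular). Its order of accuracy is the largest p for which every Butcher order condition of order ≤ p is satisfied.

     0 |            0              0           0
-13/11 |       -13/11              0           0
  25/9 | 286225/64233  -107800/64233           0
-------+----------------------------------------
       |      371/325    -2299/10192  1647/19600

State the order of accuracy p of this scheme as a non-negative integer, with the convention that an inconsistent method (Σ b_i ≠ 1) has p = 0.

b = (371/325, -2299/10192, 1647/19600)
c = (0, -13/11, 25/9)
Ac = (0, 0, 9800/4941)
Σ b_i: 371/325·1 + (-2299/10192)·1 + 1647/19600·1 = 1 ✓
b·c: (-2299/10192)·(-13/11) + 1647/19600·25/9 = 1/2 ✓
b·c²: (-2299/10192)·169/121 + 1647/19600·625/81 = 1/3 ✓
b·Ac: 1647/19600·9800/4941 = 1/6 ✓; 3 stages ⇒ order 3.

3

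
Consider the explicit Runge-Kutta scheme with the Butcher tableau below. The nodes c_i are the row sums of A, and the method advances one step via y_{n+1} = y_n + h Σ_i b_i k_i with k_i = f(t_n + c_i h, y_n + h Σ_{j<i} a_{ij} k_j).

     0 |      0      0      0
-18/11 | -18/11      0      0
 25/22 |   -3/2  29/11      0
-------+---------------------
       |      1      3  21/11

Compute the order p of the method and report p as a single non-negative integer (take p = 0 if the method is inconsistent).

0

b = (1, 3, 21/11)
c = (0, -18/11, 25/22)
Ac = (0, 0, -522/121)
Σ b_i: 1·1 + 3·1 + 21/11·1 = 65/11 ≠ 1 ⇒ order 0.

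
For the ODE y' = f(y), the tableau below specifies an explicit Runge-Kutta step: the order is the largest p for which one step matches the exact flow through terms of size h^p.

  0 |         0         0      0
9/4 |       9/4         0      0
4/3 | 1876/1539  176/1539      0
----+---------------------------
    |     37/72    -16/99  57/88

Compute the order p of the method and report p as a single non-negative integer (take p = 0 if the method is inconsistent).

3

b = (37/72, -16/99, 57/88)
c = (0, 9/4, 4/3)
Ac = (0, 0, 44/171)
Σ b_i: 37/72·1 + (-16/99)·1 + 57/88·1 = 1 ✓
b·c: (-16/99)·9/4 + 57/88·4/3 = 1/2 ✓
b·c²: (-16/99)·81/16 + 57/88·16/9 = 1/3 ✓
b·Ac: 57/88·44/171 = 1/6 ✓; 3 stages ⇒ order 3.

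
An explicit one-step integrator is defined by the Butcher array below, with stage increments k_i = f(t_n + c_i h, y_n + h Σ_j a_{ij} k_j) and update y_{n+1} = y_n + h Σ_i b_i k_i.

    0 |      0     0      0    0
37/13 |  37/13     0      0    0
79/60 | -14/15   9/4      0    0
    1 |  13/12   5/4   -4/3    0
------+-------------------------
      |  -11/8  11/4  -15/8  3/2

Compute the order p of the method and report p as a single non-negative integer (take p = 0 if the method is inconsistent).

1

b = (-11/8, 11/4, -15/8, 3/2)
c = (0, 37/13, 79/60, 1)
Ac = (0, 0, 333/52, 4217/2340)
Σ b_i: (-11/8)·1 + 11/4·1 + (-15/8)·1 + 3/2·1 = 1 ✓
b·c: 11/4·37/13 + (-15/8)·79/60 + 3/2·1 = 2853/416 ≠ 1/2 ⇒ order 1.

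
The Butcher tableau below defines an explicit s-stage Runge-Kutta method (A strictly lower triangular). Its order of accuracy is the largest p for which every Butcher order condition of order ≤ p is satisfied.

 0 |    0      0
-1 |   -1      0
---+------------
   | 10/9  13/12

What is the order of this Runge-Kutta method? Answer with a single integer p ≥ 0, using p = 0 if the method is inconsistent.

b = (10/9, 13/12)
c = (0, -1)
Σ b_i: 10/9·1 + 13/12·1 = 79/36 ≠ 1 ⇒ order 0.

0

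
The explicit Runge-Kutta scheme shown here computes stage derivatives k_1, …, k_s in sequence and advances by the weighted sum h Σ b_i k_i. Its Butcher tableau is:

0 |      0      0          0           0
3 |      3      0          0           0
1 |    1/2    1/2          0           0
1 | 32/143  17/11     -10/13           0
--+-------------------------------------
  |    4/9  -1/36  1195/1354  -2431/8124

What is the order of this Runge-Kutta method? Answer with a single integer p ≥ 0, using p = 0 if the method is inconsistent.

b = (4/9, -1/36, 1195/1354, -2431/8124)
c = (0, 3, 1, 1)
Ac = (0, 0, 3/2, 553/143)
Σ b_i: 4/9·1 + (-1/36)·1 + 1195/1354·1 + (-2431/8124)·1 = 1 ✓
b·c: (-1/36)·3 + 1195/1354·1 + (-2431/8124)·1 = 1/2 ✓
b·c²: (-1/36)·9 + 1195/1354·1 + (-2431/8124)·1 = 1/3 ✓
b·Ac: 1195/1354·3/2 + (-2431/8124)·553/143 = 1/6 ✓
b·c³: (-1/36)·27 + 1195/1354·1 + (-2431/8124)·1 = -1/6 ≠ 1/4 ⇒ order 3.
b·(c∘Ac): 1195/1354·3/2 + (-2431/8124)·553/143 = 1/6 ≠ 1/8
b·Ac²: 1195/1354·9/2 + (-2431/8124)·1879/143 = 161/4062 ≠ 1/12
b·A²c: (-2431/8124)·(-15/13) = 935/2708 ≠ 1/24

3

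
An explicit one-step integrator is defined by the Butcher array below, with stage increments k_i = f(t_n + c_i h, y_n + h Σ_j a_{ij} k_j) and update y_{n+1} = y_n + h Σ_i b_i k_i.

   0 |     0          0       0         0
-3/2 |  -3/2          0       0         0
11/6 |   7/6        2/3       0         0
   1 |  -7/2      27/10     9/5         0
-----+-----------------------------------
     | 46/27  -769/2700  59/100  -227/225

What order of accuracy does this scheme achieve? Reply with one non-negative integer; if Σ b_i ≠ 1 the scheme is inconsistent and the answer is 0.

3

b = (46/27, -769/2700, 59/100, -227/225)
c = (0, -3/2, 11/6, 1)
Ac = (0, 0, -1, -3/4)
Σ b_i: 46/27·1 + (-769/2700)·1 + 59/100·1 + (-227/225)·1 = 1 ✓
b·c: (-769/2700)·(-3/2) + 59/100·11/6 + (-227/225)·1 = 1/2 ✓
b·c²: (-769/2700)·9/4 + 59/100·121/36 + (-227/225)·1 = 1/3 ✓
b·Ac: 59/100·(-1) + (-227/225)·(-3/4) = 1/6 ✓
b·c³: (-769/2700)·(-27/8) + 59/100·1331/216 + (-227/225)·1 = 775/216 ≠ 1/4 ⇒ order 3.
b·(c∘Ac): 59/100·(-11/6) + (-227/225)·(-3/4) = -13/40 ≠ 1/8
b·Ac²: 59/100·3/2 + (-227/225)·97/8 = -10213/900 ≠ 1/12
b·A²c: (-227/225)·(-9/5) = 227/125 ≠ 1/24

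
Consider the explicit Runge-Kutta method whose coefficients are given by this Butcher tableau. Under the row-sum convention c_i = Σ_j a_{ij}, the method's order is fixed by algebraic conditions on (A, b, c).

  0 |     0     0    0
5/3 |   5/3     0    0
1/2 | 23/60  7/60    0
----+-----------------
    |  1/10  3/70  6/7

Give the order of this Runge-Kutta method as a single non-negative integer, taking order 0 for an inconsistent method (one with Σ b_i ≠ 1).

b = (1/10, 3/70, 6/7)
c = (0, 5/3, 1/2)
Ac = (0, 0, 7/36)
Σ b_i: 1/10·1 + 3/70·1 + 6/7·1 = 1 ✓
b·c: 3/70·5/3 + 6/7·1/2 = 1/2 ✓
b·c²: 3/70·25/9 + 6/7·1/4 = 1/3 ✓
b·Ac: 6/7·7/36 = 1/6 ✓; 3 stages ⇒ order 3.

3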